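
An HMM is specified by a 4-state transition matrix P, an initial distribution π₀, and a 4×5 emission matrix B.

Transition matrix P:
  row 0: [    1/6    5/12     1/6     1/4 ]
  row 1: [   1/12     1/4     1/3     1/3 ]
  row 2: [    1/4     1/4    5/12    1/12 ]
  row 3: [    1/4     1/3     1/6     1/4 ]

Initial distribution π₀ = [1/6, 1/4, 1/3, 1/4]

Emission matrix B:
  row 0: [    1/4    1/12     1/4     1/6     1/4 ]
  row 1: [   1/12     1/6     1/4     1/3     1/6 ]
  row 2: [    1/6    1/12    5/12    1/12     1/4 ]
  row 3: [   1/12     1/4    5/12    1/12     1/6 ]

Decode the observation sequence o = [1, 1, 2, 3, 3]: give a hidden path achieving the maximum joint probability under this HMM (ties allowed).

t=0: δ = [1.389e-02, 4.167e-02, 2.778e-02, 6.250e-02]  (obs o_0=1)
t=1: δ = [1.302e-03, 3.472e-03, 1.157e-03, 3.906e-03]  ψ = [3, 3, 1, 3]  (obs o_1=1)
t=2: δ = [2.441e-04, 3.255e-04, 4.823e-04, 4.823e-04]  ψ = [3, 3, 1, 1]  (obs o_2=2)
t=3: δ = [2.009e-05, 5.358e-05, 1.674e-05, 1.005e-05]  ψ = [2, 3, 2, 3]  (obs o_3=3)
t=4: δ = [7.442e-07, 4.465e-06, 1.488e-06, 1.488e-06]  ψ = [1, 1, 1, 1]  (obs o_4=3)
backtrack: best end state = 1; path = [3, 1, 3, 1, 1]

path = [3, 1, 3, 1, 1]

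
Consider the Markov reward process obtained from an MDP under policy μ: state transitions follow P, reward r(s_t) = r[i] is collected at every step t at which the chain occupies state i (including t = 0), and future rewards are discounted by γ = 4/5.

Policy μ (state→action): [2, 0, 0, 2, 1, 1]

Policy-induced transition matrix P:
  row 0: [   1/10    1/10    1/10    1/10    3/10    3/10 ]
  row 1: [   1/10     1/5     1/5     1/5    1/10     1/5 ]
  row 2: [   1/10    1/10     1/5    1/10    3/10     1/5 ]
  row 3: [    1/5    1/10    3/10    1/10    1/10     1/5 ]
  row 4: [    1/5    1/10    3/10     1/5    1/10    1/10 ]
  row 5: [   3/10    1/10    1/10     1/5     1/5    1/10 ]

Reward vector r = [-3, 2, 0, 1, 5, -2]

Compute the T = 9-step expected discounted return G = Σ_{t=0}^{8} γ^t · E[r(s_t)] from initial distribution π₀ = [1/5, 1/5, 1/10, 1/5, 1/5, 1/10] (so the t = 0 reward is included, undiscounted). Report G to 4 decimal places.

G = 2.2706

t=0: π = [0.2000, 0.2000, 0.1000, 0.2000, 0.2000, 0.1000], E[r] = 0.8000, γ^t·E[r] = 0.800000, running G = 0.800000
t=1: π = [0.1600, 0.1200, 0.2100, 0.1500, 0.1700, 0.1900], E[r] = 0.3800, γ^t·E[r] = 0.304000, running G = 1.104000
t=2: π = [0.1700, 0.1120, 0.1970, 0.1480, 0.1930, 0.1800], E[r] = 0.4670, γ^t·E[r] = 0.298880, running G = 1.402880
t=3: π = [0.1701, 0.1112, 0.1991, 0.1485, 0.1914, 0.1797], E[r] = 0.4582, γ^t·E[r] = 0.234598, running G = 1.637478
t=4: π = [0.1699, 0.1111, 0.1990, 0.1482, 0.1918, 0.1799], E[r] = 0.4599, γ^t·E[r] = 0.188387, running G = 1.825866
t=5: π = [0.1700, 0.1111, 0.1990, 0.1483, 0.1918, 0.1798], E[r] = 0.4598, γ^t·E[r] = 0.150668, running G = 1.976533
t=6: π = [0.1700, 0.1111, 0.1990, 0.1483, 0.1918, 0.1798], E[r] = 0.4598, γ^t·E[r] = 0.120539, running G = 2.097073
t=7: π = [0.1700, 0.1111, 0.1990, 0.1483, 0.1918, 0.1798], E[r] = 0.4598, γ^t·E[r] = 0.096432, running G = 2.193504
t=8: π = [0.1700, 0.1111, 0.1990, 0.1483, 0.1918, 0.1798], E[r] = 0.4598, γ^t·E[r] = 0.077145, running G = 2.270650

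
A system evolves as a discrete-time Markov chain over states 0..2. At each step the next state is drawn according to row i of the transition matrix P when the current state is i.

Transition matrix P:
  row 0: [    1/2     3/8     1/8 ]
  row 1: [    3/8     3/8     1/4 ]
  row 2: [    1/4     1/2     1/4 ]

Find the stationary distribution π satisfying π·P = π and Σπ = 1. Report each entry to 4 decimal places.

Balance equations π_j = Σ_i π_i·P[i][j]:
  π_0 = 1/2·π_0 + 3/8·π_1 + 1/4·π_2
  π_1 = 3/8·π_0 + 3/8·π_1 + 1/2·π_2
  normalize: π_0 + π_1 + π_2 = 1
Solving the linear system gives exactly π = [2/5, 2/5, 1/5].

π = [0.4000, 0.4000, 0.2000]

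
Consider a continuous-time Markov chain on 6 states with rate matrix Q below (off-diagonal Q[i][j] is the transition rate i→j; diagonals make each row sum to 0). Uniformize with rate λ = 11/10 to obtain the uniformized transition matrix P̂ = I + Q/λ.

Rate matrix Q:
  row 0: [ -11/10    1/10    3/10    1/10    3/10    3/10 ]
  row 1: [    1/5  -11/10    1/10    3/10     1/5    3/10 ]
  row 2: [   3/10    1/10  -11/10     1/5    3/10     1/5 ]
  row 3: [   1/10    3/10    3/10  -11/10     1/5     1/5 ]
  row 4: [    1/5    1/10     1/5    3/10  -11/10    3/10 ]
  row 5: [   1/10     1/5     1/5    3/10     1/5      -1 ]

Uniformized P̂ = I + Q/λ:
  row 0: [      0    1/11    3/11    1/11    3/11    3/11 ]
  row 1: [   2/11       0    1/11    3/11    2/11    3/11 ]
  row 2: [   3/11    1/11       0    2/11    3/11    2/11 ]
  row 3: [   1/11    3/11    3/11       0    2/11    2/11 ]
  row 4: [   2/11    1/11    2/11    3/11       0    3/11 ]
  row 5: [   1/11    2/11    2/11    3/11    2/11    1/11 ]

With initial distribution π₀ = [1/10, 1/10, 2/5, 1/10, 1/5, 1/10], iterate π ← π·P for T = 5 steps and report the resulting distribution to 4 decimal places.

π = [0.1375, 0.1306, 0.1678, 0.1831, 0.1774, 0.2036]

t=0: π = [0.1000, 0.1000, 0.4000, 0.1000, 0.2000, 0.1000]
t=1: π = [0.1818, 0.1091, 0.1182, 0.1909, 0.1909, 0.2091]
t=2: π = [0.1231, 0.1347, 0.1843, 0.1769, 0.1744, 0.2066]
t=3: π = [0.1413, 0.1296, 0.1633, 0.1853, 0.1781, 0.2023]
t=4: π = [0.1357, 0.1312, 0.1700, 0.1816, 0.1771, 0.2042]
t=5: π = [0.1375, 0.1306, 0.1678, 0.1831, 0.1774, 0.2036]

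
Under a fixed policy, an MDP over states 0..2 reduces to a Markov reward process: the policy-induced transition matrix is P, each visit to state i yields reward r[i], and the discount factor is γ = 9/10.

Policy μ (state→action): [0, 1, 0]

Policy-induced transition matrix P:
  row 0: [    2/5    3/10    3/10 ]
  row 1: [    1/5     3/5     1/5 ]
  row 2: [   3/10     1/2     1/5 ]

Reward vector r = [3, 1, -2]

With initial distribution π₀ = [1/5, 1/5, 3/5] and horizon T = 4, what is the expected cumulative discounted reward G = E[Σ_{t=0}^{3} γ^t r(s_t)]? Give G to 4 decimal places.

t=0: π = [0.2000, 0.2000, 0.6000], E[r] = -0.4000, γ^t·E[r] = -0.400000, running G = -0.400000
t=1: π = [0.3000, 0.4800, 0.2200], E[r] = 0.9400, γ^t·E[r] = 0.846000, running G = 0.446000
t=2: π = [0.2820, 0.4880, 0.2300], E[r] = 0.8740, γ^t·E[r] = 0.707940, running G = 1.153940
t=3: π = [0.2794, 0.4924, 0.2282], E[r] = 0.8742, γ^t·E[r] = 0.637292, running G = 1.791232

G = 1.7912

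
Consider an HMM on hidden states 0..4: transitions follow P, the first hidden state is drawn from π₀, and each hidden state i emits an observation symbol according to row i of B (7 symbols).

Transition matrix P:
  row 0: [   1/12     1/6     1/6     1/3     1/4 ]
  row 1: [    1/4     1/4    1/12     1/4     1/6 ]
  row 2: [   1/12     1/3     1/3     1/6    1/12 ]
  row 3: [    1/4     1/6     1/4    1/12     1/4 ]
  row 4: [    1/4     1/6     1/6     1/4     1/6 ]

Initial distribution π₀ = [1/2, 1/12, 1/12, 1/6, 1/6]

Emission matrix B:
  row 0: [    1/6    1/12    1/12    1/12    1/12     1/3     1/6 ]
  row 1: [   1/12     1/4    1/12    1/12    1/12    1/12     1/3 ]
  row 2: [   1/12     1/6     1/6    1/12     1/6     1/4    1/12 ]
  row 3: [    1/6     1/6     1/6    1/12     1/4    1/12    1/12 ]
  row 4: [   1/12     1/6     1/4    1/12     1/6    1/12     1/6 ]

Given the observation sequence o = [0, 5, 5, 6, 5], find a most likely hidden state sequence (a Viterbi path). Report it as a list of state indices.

t=0: δ = [8.333e-02, 6.944e-03, 6.944e-03, 2.778e-02, 1.389e-02]  (obs o_0=0)
t=1: δ = [2.315e-03, 1.157e-03, 3.472e-03, 2.315e-03, 1.736e-03]  ψ = [0, 0, 0, 0, 0]  (obs o_1=5)
t=2: δ = [1.929e-04, 9.645e-05, 2.894e-04, 6.430e-05, 4.823e-05]  ψ = [3, 2, 2, 0, 0]  (obs o_2=5)
t=3: δ = [4.019e-06, 3.215e-05, 8.038e-06, 5.358e-06, 8.038e-06]  ψ = [1, 2, 2, 0, 0]  (obs o_3=6)
t=4: δ = [2.679e-06, 6.698e-07, 6.698e-07, 6.698e-07, 4.465e-07]  ψ = [1, 1, 1, 1, 1]  (obs o_4=5)
backtrack: best end state = 0; path = [0, 2, 2, 1, 0]

path = [0, 2, 2, 1, 0]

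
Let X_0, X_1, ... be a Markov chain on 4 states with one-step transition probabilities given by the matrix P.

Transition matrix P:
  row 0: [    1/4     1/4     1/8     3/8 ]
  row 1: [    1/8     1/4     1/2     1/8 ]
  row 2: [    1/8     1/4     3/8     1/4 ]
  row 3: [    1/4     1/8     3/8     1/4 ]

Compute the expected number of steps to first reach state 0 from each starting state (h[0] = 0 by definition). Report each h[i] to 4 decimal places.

h = [0.0000, 6.6494, 6.5455, 5.7143]

First-step conditioning: h[0] = 0; for i ≠ 0, h[i] = 1 + Σ_k P[i][k]·h[k].
  h[1] = 1 + 1/4·h[1] + 1/2·h[2] + 1/8·h[3]
  h[2] = 1 + 1/4·h[1] + 3/8·h[2] + 1/4·h[3]
  h[3] = 1 + 1/8·h[1] + 3/8·h[2] + 1/4·h[3]
Solving the 3×3 linear system over states ≠ 0 gives exactly h = [0, 512/77, 72/11, 40/7] (h[0] = 0 is the target).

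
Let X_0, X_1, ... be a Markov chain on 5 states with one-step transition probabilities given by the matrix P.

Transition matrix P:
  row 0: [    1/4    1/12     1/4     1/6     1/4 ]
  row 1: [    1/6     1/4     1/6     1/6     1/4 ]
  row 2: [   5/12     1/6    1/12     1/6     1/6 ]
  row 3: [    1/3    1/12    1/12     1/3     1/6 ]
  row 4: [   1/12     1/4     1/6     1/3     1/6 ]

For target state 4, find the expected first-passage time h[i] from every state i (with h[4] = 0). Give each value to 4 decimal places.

h = [4.5754, 4.5430, 4.8999, 4.9681, 0.0000]

First-step conditioning: h[4] = 0; for i ≠ 4, h[i] = 1 + Σ_k P[i][k]·h[k].
  h[0] = 1 + 1/4·h[0] + 1/12·h[1] + 1/4·h[2] + 1/6·h[3]
  h[1] = 1 + 1/6·h[0] + 1/4·h[1] + 1/6·h[2] + 1/6·h[3]
  h[2] = 1 + 5/12·h[0] + 1/6·h[1] + 1/12·h[2] + 1/6·h[3]
  h[3] = 1 + 1/3·h[0] + 1/12·h[1] + 1/12·h[2] + 1/3·h[3]
Solving the 4×4 linear system over states ≠ 4 gives exactly h = [8460/1849, 8400/1849, 9060/1849, 9186/1849, 0] (h[4] = 0 is the target).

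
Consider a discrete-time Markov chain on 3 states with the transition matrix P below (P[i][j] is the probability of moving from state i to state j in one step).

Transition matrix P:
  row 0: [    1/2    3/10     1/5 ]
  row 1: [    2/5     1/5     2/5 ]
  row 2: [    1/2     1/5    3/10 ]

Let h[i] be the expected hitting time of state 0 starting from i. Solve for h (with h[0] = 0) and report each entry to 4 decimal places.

h = [0.0000, 2.2917, 2.0833]

First-step conditioning: h[0] = 0; for i ≠ 0, h[i] = 1 + Σ_k P[i][k]·h[k].
  h[1] = 1 + 1/5·h[1] + 2/5·h[2]
  h[2] = 1 + 1/5·h[1] + 3/10·h[2]
Solving the 2×2 linear system over states ≠ 0 gives exactly h = [0, 55/24, 25/12] (h[0] = 0 is the target).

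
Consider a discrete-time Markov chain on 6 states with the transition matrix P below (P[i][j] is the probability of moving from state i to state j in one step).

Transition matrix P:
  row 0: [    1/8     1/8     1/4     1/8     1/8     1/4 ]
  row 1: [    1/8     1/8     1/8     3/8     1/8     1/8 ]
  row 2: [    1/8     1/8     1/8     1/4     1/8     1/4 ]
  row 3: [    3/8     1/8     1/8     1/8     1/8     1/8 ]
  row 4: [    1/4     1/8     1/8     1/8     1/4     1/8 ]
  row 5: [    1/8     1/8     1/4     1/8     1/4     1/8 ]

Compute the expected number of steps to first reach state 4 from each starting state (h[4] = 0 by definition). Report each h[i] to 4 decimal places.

h = [6.7320, 6.8473, 6.7422, 6.8242, 0.0000, 5.9840]

First-step conditioning: h[4] = 0; for i ≠ 4, h[i] = 1 + Σ_k P[i][k]·h[k].
  h[0] = 1 + 1/8·h[0] + 1/8·h[1] + 1/4·h[2] + 1/8·h[3] + 1/4·h[5]
  h[1] = 1 + 1/8·h[0] + 1/8·h[1] + 1/8·h[2] + 3/8·h[3] + 1/8·h[5]
  h[2] = 1 + 1/8·h[0] + 1/8·h[1] + 1/8·h[2] + 1/4·h[3] + 1/4·h[5]
  h[3] = 1 + 3/8·h[0] + 1/8·h[1] + 1/8·h[2] + 1/8·h[3] + 1/8·h[5]
  h[5] = 1 + 1/8·h[0] + 1/8·h[1] + 1/4·h[2] + 1/8·h[3] + 1/8·h[5]
Solving the 5×5 linear system over states ≠ 4 gives exactly h = [2336/347, 2376/347, 21056/3123, 2368/347, 0, 18688/3123] (h[4] = 0 is the target).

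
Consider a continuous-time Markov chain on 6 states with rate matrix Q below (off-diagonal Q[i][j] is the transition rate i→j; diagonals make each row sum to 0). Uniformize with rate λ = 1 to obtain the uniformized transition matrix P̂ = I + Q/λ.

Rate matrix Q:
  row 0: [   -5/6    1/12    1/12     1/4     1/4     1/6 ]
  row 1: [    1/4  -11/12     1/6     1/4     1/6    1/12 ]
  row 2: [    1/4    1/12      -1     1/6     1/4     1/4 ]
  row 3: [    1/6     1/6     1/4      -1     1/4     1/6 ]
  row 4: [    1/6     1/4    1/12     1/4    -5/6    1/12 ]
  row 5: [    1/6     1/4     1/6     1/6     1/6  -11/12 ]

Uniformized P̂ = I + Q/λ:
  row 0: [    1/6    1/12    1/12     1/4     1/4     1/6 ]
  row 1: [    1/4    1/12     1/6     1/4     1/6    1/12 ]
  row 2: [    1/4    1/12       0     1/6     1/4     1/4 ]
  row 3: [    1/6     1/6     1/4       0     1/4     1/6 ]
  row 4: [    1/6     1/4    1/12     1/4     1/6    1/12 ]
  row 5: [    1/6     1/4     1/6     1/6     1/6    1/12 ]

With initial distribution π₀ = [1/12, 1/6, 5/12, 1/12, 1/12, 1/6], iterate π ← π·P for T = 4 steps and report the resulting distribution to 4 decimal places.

π = [0.1902, 0.1559, 0.1273, 0.1825, 0.2084, 0.1357]

t=0: π = [0.0833, 0.1667, 0.4167, 0.0833, 0.0833, 0.1667]
t=1: π = [0.2153, 0.1319, 0.0903, 0.1806, 0.2153, 0.1667]
t=2: π = [0.1852, 0.1620, 0.1308, 0.1834, 0.2072, 0.1314]
t=3: π = [0.1911, 0.1550, 0.1275, 0.1823, 0.2083, 0.1359]
t=4: π = [0.1902, 0.1559, 0.1273, 0.1825, 0.2084, 0.1357]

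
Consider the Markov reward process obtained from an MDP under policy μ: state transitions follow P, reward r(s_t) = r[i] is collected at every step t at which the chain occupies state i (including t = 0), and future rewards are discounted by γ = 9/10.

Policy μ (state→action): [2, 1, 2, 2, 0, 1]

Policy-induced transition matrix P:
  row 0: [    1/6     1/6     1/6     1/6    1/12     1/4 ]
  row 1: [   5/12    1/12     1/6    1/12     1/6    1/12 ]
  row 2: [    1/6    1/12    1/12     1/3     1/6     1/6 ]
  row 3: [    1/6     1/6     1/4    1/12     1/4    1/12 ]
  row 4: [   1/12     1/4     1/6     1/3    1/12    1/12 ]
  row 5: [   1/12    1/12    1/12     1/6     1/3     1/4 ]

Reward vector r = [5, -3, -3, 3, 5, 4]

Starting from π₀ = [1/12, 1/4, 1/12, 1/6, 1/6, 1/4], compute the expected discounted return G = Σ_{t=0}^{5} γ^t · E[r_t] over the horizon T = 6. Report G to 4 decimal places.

t=0: π = [0.0833, 0.2500, 0.0833, 0.1667, 0.1667, 0.2500], E[r] = 1.7500, γ^t·E[r] = 1.750000, running G = 1.750000
t=1: π = [0.1944, 0.1319, 0.1528, 0.1736, 0.2014, 0.1458], E[r] = 2.2292, γ^t·E[r] = 2.006250, running G = 3.756250
t=2: π = [0.1707, 0.1476, 0.1563, 0.2002, 0.1725, 0.1528], E[r] = 2.0162, γ^t·E[r] = 1.633125, running G = 5.389375
t=3: π = [0.1765, 0.1430, 0.1576, 0.1925, 0.1802, 0.1503], E[r] = 2.0601, γ^t·E[r] = 1.501805, running G = 6.891180
t=4: π = [0.1749, 0.1441, 0.1570, 0.1950, 0.1780, 0.1509], E[r] = 2.0497, γ^t·E[r] = 1.344837, running G = 8.236017
t=5: π = [0.1753, 0.1438, 0.1573, 0.1943, 0.1787, 0.1507], E[r] = 2.0521, γ^t·E[r] = 1.211755, running G = 9.447772

G = 9.4478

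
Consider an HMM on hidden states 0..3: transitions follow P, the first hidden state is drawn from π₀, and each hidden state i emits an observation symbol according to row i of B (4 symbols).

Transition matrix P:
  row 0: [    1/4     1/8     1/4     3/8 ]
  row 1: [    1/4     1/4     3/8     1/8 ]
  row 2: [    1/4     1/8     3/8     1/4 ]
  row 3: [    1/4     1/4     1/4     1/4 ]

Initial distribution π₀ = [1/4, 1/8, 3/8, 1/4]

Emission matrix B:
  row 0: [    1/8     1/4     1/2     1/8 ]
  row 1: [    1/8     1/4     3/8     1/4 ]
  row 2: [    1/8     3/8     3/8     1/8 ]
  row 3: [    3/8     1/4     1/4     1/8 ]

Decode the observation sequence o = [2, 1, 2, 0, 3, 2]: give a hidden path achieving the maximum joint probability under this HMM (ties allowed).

t=0: δ = [1.250e-01, 4.688e-02, 1.406e-01, 6.250e-02]  (obs o_0=2)
t=1: δ = [8.789e-03, 4.395e-03, 1.978e-02, 1.172e-02]  ψ = [2, 2, 2, 0]  (obs o_1=1)
t=2: δ = [2.472e-03, 1.099e-03, 2.781e-03, 1.236e-03]  ψ = [2, 3, 2, 2]  (obs o_2=2)
t=3: δ = [8.690e-05, 4.345e-05, 1.304e-04, 3.476e-04]  ψ = [2, 2, 2, 0]  (obs o_3=0)
t=4: δ = [1.086e-05, 2.173e-05, 1.086e-05, 1.086e-05]  ψ = [3, 3, 3, 3]  (obs o_4=3)
t=5: δ = [2.716e-06, 2.037e-06, 3.055e-06, 1.018e-06]  ψ = [1, 1, 1, 0]  (obs o_5=2)
backtrack: best end state = 2; path = [2, 2, 0, 3, 1, 2]

path = [2, 2, 0, 3, 1, 2]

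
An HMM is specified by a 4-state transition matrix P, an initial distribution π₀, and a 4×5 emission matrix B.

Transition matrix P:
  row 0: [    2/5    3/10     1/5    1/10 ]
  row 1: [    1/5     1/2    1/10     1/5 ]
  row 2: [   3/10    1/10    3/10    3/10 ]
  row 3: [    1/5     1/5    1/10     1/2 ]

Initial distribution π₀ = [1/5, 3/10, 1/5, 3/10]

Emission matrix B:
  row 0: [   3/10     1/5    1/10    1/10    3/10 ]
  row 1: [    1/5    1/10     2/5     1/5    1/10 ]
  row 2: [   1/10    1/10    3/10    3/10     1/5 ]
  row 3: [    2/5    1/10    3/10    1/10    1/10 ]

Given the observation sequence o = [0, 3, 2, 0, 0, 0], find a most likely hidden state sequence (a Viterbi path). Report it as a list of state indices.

t=0: δ = [6.000e-02, 6.000e-02, 2.000e-02, 1.200e-01]  (obs o_0=0)
t=1: δ = [2.400e-03, 6.000e-03, 3.600e-03, 6.000e-03]  ψ = [0, 1, 0, 3]  (obs o_1=3)
t=2: δ = [1.200e-04, 1.200e-03, 3.240e-04, 9.000e-04]  ψ = [1, 1, 2, 3]  (obs o_2=2)
t=3: δ = [7.200e-05, 1.200e-04, 1.200e-05, 1.800e-04]  ψ = [1, 1, 1, 3]  (obs o_3=0)
t=4: δ = [1.080e-05, 1.200e-05, 1.800e-06, 3.600e-05]  ψ = [3, 1, 3, 3]  (obs o_4=0)
t=5: δ = [2.160e-06, 1.440e-06, 3.600e-07, 7.200e-06]  ψ = [3, 3, 3, 3]  (obs o_5=0)
backtrack: best end state = 3; path = [3, 3, 3, 3, 3, 3]

path = [3, 3, 3, 3, 3, 3]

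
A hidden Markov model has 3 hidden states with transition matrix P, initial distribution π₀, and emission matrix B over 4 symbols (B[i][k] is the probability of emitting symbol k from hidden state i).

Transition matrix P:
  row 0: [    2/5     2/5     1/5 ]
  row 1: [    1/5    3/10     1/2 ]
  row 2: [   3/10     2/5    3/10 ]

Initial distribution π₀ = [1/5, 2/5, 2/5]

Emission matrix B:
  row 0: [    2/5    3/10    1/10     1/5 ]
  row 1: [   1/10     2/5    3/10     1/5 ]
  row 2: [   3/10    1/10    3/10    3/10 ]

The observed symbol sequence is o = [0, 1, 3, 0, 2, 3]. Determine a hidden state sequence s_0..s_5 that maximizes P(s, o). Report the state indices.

path = [2, 1, 2, 0, 1, 2]

t=0: δ = [8.000e-02, 4.000e-02, 1.200e-01]  (obs o_0=0)
t=1: δ = [1.080e-02, 1.920e-02, 3.600e-03]  ψ = [2, 2, 2]  (obs o_1=1)
t=2: δ = [8.640e-04, 1.152e-03, 2.880e-03]  ψ = [0, 1, 1]  (obs o_2=3)
t=3: δ = [3.456e-04, 1.152e-04, 2.592e-04]  ψ = [2, 2, 2]  (obs o_3=0)
t=4: δ = [1.382e-05, 4.147e-05, 2.333e-05]  ψ = [0, 0, 2]  (obs o_4=2)
t=5: δ = [1.659e-06, 2.488e-06, 6.221e-06]  ψ = [1, 1, 1]  (obs o_5=3)
backtrack: best end state = 2; path = [2, 1, 2, 0, 1, 2]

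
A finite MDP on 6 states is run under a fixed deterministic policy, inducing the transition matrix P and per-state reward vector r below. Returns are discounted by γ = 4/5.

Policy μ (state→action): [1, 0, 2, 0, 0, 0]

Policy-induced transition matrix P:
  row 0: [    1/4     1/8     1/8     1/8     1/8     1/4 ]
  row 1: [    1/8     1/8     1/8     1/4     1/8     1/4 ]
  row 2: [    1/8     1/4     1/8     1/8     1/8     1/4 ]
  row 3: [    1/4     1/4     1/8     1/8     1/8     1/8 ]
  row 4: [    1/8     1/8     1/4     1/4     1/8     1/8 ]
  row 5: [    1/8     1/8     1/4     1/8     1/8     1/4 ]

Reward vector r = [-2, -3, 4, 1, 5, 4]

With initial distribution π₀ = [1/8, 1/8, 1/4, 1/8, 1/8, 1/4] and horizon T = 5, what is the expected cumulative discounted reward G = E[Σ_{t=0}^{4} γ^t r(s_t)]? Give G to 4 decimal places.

G = 5.6588

t=0: π = [0.1250, 0.1250, 0.2500, 0.1250, 0.1250, 0.2500], E[r] = 2.1250, γ^t·E[r] = 2.125000, running G = 2.125000
t=1: π = [0.1563, 0.1719, 0.1719, 0.1563, 0.1250, 0.2188], E[r] = 1.5156, γ^t·E[r] = 1.212500, running G = 3.337500
t=2: π = [0.1641, 0.1660, 0.1680, 0.1621, 0.1250, 0.2148], E[r] = 1.4922, γ^t·E[r] = 0.955000, running G = 4.292500
t=3: π = [0.1658, 0.1663, 0.1675, 0.1614, 0.1250, 0.2141], E[r] = 1.4824, γ^t·E[r] = 0.759000, running G = 5.051500
t=4: π = [0.1659, 0.1661, 0.1674, 0.1614, 0.1250, 0.2142], E[r] = 1.4827, γ^t·E[r] = 0.607300, running G = 5.658800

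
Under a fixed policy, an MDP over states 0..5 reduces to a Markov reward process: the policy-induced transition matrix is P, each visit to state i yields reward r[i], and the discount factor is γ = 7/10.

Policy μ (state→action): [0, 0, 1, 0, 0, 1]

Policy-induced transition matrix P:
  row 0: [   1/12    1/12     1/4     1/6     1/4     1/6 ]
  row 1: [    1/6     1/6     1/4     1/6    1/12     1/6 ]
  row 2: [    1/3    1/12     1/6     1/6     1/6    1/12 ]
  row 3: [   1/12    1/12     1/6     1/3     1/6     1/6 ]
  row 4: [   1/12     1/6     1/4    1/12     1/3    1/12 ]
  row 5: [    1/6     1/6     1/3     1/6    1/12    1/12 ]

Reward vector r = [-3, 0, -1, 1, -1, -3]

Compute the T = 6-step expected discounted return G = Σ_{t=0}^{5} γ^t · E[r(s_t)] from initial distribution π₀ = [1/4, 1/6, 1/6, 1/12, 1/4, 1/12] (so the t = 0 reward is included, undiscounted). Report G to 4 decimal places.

t=0: π = [0.2500, 0.1667, 0.1667, 0.0833, 0.2500, 0.0833], E[r] = -1.3333, γ^t·E[r] = -1.333333, running G = -1.333333
t=1: π = [0.1458, 0.1250, 0.2361, 0.1597, 0.2083, 0.1250], E[r] = -1.0972, γ^t·E[r] = -0.768056, running G = -2.101389
t=2: π = [0.1632, 0.1215, 0.2274, 0.1759, 0.1927, 0.1192], E[r] = -1.0914, γ^t·E[r] = -0.534803, running G = -2.636192
t=3: π = [0.1603, 0.1195, 0.2263, 0.1799, 0.1923, 0.1217], E[r] = -1.0846, γ^t·E[r] = -0.372030, running G = -3.008222
t=4: π = [0.1600, 0.1195, 0.2263, 0.1806, 0.1920, 0.1216], E[r] = -1.0826, γ^t·E[r] = -0.259928, running G = -3.268150
t=5: π = [0.1600, 0.1194, 0.2262, 0.1808, 0.1919, 0.1217], E[r] = -1.0824, γ^t·E[r] = -0.181915, running G = -3.450065

G = -3.4501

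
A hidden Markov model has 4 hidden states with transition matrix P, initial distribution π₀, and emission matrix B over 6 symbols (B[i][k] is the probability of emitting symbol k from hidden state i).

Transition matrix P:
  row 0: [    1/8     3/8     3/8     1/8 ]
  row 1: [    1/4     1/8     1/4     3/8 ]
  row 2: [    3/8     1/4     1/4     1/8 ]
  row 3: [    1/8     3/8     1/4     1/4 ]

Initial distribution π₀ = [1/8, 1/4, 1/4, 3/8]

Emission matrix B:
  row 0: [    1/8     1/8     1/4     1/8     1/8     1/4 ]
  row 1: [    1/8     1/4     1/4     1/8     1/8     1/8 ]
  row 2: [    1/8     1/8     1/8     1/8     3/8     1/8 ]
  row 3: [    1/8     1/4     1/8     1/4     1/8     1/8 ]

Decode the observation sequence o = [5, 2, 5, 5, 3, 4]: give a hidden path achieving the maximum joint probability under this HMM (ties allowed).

path = [3, 1, 0, 1, 3, 2]

t=0: δ = [3.125e-02, 3.125e-02, 3.125e-02, 4.688e-02]  (obs o_0=5)
t=1: δ = [2.930e-03, 4.395e-03, 1.465e-03, 1.465e-03]  ψ = [2, 3, 0, 1]  (obs o_1=2)
t=2: δ = [2.747e-04, 1.373e-04, 1.373e-04, 2.060e-04]  ψ = [1, 0, 0, 1]  (obs o_2=5)
t=3: δ = [1.287e-05, 1.287e-05, 1.287e-05, 6.437e-06]  ψ = [2, 0, 0, 1]  (obs o_3=5)
t=4: δ = [6.035e-07, 6.035e-07, 6.035e-07, 1.207e-06]  ψ = [2, 0, 0, 1]  (obs o_4=3)
t=5: δ = [2.829e-08, 5.658e-08, 1.132e-07, 3.772e-08]  ψ = [2, 3, 3, 3]  (obs o_5=4)
backtrack: best end state = 2; path = [3, 1, 0, 1, 3, 2]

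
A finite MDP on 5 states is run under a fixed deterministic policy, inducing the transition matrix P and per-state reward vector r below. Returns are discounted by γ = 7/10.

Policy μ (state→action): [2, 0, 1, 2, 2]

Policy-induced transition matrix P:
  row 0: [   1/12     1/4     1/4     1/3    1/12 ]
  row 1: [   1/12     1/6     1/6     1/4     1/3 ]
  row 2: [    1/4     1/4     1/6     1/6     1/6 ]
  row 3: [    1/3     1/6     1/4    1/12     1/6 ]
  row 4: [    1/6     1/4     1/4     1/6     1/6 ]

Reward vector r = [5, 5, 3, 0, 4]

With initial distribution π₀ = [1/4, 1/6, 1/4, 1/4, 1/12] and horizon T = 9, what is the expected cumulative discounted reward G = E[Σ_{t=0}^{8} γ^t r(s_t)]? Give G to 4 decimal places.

G = 10.6178

t=0: π = [0.2500, 0.1667, 0.2500, 0.2500, 0.0833], E[r] = 3.1667, γ^t·E[r] = 3.166667, running G = 3.166667
t=1: π = [0.1944, 0.2153, 0.2153, 0.2014, 0.1736], E[r] = 3.3889, γ^t·E[r] = 2.372222, running G = 5.538889
t=2: π = [0.1840, 0.2153, 0.2141, 0.2002, 0.1863], E[r] = 3.3843, γ^t·E[r] = 1.658287, running G = 7.197176
t=3: π = [0.1846, 0.2154, 0.2142, 0.1986, 0.1872], E[r] = 3.3914, γ^t·E[r] = 1.163249, running G = 8.360425
t=4: π = [0.1843, 0.2155, 0.2142, 0.1988, 0.1872], E[r] = 3.3903, γ^t·E[r] = 0.814000, running G = 9.174425
t=5: π = [0.1843, 0.2155, 0.2142, 0.1988, 0.1872], E[r] = 3.3905, γ^t·E[r] = 0.569848, running G = 9.744273
t=6: π = [0.1843, 0.2155, 0.2142, 0.1988, 0.1872], E[r] = 3.3905, γ^t·E[r] = 0.398887, running G = 10.143161
t=7: π = [0.1843, 0.2155, 0.2142, 0.1988, 0.1872], E[r] = 3.3905, γ^t·E[r] = 0.279222, running G = 10.422382
t=8: π = [0.1843, 0.2155, 0.2142, 0.1988, 0.1872], E[r] = 3.3905, γ^t·E[r] = 0.195455, running G = 10.617838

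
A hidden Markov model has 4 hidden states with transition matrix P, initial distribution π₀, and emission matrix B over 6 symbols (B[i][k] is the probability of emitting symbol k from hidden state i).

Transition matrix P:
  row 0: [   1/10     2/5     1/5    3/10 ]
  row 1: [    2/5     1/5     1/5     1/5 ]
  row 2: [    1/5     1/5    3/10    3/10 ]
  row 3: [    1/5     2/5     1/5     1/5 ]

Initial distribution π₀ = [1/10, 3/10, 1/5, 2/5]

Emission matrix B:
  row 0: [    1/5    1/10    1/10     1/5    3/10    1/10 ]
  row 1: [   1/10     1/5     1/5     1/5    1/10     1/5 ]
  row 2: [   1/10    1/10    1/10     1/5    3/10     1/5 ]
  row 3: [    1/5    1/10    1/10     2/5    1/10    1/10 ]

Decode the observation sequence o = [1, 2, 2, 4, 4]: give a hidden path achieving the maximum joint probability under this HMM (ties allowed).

t=0: δ = [1.000e-02, 6.000e-02, 2.000e-02, 4.000e-02]  (obs o_0=1)
t=1: δ = [2.400e-03, 3.200e-03, 1.200e-03, 1.200e-03]  ψ = [1, 3, 1, 1]  (obs o_1=2)
t=2: δ = [1.280e-04, 1.920e-04, 6.400e-05, 7.200e-05]  ψ = [1, 0, 1, 0]  (obs o_2=2)
t=3: δ = [2.304e-05, 5.120e-06, 1.152e-05, 3.840e-06]  ψ = [1, 0, 1, 0]  (obs o_3=4)
t=4: δ = [6.912e-07, 9.216e-07, 1.382e-06, 6.912e-07]  ψ = [0, 0, 0, 0]  (obs o_4=4)
backtrack: best end state = 2; path = [1, 0, 1, 0, 2]

path = [1, 0, 1, 0, 2]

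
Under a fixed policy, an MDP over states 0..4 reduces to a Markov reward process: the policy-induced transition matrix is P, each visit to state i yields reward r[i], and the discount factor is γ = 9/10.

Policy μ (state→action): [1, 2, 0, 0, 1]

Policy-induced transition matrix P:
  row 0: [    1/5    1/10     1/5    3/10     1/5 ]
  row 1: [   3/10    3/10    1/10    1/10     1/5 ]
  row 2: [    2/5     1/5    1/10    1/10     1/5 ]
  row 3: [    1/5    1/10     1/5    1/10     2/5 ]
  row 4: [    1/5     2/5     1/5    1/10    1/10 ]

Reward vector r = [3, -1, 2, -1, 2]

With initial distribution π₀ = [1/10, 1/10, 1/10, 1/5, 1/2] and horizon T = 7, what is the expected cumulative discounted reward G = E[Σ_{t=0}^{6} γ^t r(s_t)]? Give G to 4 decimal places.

G = 5.8772

t=0: π = [0.1000, 0.1000, 0.1000, 0.2000, 0.5000], E[r] = 1.2000, γ^t·E[r] = 1.200000, running G = 1.200000
t=1: π = [0.2300, 0.2800, 0.1800, 0.1200, 0.1900], E[r] = 1.0300, γ^t·E[r] = 0.927000, running G = 2.127000
t=2: π = [0.2640, 0.2310, 0.1540, 0.1460, 0.2050], E[r] = 1.1330, γ^t·E[r] = 0.917730, running G = 3.044730
t=3: π = [0.2539, 0.2231, 0.1615, 0.1528, 0.2087], E[r] = 1.1262, γ^t·E[r] = 0.821000, running G = 3.865730
t=4: π = [0.2546, 0.2234, 0.1615, 0.1508, 0.2097], E[r] = 1.1321, γ^t·E[r] = 0.742790, running G = 4.608520
t=5: π = [0.2546, 0.2237, 0.1615, 0.1509, 0.2092], E[r] = 1.1307, γ^t·E[r] = 0.667649, running G = 5.276169
t=6: π = [0.2547, 0.2237, 0.1615, 0.1509, 0.2093], E[r] = 1.1309, γ^t·E[r] = 0.601020, running G = 5.877189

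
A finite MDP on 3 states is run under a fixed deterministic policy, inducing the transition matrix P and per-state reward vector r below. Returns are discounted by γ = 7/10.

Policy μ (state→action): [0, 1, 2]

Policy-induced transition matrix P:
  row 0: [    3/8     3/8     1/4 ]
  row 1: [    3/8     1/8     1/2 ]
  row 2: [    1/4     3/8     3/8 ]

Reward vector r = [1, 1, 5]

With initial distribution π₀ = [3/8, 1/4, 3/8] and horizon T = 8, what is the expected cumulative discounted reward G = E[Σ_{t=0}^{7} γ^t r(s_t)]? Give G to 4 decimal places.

G = 7.7911

t=0: π = [0.3750, 0.2500, 0.3750], E[r] = 2.5000, γ^t·E[r] = 2.500000, running G = 2.500000
t=1: π = [0.3281, 0.3125, 0.3594], E[r] = 2.4375, γ^t·E[r] = 1.706250, running G = 4.206250
t=2: π = [0.3301, 0.2969, 0.3730], E[r] = 2.4922, γ^t·E[r] = 1.221172, running G = 5.427422
t=3: π = [0.3284, 0.3008, 0.3708], E[r] = 2.4834, γ^t·E[r] = 0.851806, running G = 6.279228
t=4: π = [0.3286, 0.2998, 0.3716], E[r] = 2.4862, γ^t·E[r] = 0.596938, running G = 6.876166
t=5: π = [0.3286, 0.3000, 0.3714], E[r] = 2.4856, γ^t·E[r] = 0.417752, running G = 7.293917
t=6: π = [0.3286, 0.3000, 0.3714], E[r] = 2.4857, γ^t·E[r] = 0.292446, running G = 7.586363
t=7: π = [0.3286, 0.3000, 0.3714], E[r] = 2.4857, γ^t·E[r] = 0.204709, running G = 7.791071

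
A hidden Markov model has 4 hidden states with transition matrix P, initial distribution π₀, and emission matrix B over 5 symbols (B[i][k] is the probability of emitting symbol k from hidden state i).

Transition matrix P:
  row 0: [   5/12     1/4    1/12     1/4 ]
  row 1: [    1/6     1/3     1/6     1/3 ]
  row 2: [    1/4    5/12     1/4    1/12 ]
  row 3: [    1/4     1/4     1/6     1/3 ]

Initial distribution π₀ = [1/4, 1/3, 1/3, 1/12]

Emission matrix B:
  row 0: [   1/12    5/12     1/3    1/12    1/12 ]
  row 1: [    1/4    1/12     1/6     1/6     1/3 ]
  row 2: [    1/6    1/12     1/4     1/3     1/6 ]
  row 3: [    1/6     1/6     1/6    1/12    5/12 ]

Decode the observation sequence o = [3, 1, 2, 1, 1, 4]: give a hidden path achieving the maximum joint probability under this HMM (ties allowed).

path = [2, 0, 0, 0, 0, 3]

t=0: δ = [2.083e-02, 5.556e-02, 1.111e-01, 6.944e-03]  (obs o_0=3)
t=1: δ = [1.157e-02, 3.858e-03, 2.315e-03, 3.086e-03]  ψ = [2, 2, 2, 1]  (obs o_1=1)
t=2: δ = [1.608e-03, 4.823e-04, 2.411e-04, 4.823e-04]  ψ = [0, 0, 0, 0]  (obs o_2=2)
t=3: δ = [2.791e-04, 3.349e-05, 1.116e-05, 6.698e-05]  ψ = [0, 0, 0, 0]  (obs o_3=1)
t=4: δ = [4.845e-05, 5.814e-06, 1.938e-06, 1.163e-05]  ψ = [0, 0, 0, 0]  (obs o_4=1)
t=5: δ = [1.682e-06, 4.038e-06, 6.729e-07, 5.047e-06]  ψ = [0, 0, 0, 0]  (obs o_5=4)
backtrack: best end state = 3; path = [2, 0, 0, 0, 0, 3]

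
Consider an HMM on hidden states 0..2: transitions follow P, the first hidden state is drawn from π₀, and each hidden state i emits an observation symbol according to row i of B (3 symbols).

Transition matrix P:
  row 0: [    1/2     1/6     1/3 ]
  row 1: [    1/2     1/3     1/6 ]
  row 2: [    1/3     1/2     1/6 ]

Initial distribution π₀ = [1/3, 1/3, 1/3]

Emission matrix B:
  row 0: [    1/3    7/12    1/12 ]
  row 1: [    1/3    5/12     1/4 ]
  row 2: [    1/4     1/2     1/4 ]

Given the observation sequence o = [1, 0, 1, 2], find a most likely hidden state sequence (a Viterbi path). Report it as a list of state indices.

path = [0, 0, 0, 2]

t=0: δ = [1.944e-01, 1.389e-01, 1.667e-01]  (obs o_0=1)
t=1: δ = [3.241e-02, 2.778e-02, 1.620e-02]  ψ = [0, 2, 0]  (obs o_1=0)
t=2: δ = [9.452e-03, 3.858e-03, 5.401e-03]  ψ = [0, 1, 0]  (obs o_2=1)
t=3: δ = [3.938e-04, 6.752e-04, 7.877e-04]  ψ = [0, 2, 0]  (obs o_3=2)
backtrack: best end state = 2; path = [0, 0, 0, 2]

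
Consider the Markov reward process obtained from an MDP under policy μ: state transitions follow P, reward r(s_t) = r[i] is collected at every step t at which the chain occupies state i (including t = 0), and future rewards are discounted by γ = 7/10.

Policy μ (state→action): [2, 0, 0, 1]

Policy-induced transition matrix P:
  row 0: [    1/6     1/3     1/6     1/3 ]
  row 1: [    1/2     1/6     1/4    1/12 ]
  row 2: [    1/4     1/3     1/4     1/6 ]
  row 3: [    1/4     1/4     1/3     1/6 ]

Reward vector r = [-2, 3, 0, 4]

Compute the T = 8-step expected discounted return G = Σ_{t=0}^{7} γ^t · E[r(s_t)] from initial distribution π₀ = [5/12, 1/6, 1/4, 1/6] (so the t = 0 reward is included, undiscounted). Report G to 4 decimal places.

t=0: π = [0.4167, 0.1667, 0.2500, 0.1667], E[r] = 0.3333, γ^t·E[r] = 0.333333, running G = 0.333333
t=1: π = [0.2569, 0.2917, 0.2292, 0.2222], E[r] = 1.2500, γ^t·E[r] = 0.875000, running G = 1.208333
t=2: π = [0.3015, 0.2662, 0.2471, 0.1852], E[r] = 0.9363, γ^t·E[r] = 0.458808, running G = 1.667141
t=3: π = [0.2914, 0.2735, 0.2403, 0.1947], E[r] = 1.0167, γ^t·E[r] = 0.348723, running G = 2.015864
t=4: π = [0.2941, 0.2715, 0.2419, 0.1924], E[r] = 0.9961, γ^t·E[r] = 0.239170, running G = 2.255034
t=5: π = [0.2934, 0.2720, 0.2415, 0.1931], E[r] = 1.0016, γ^t·E[r] = 0.168342, running G = 2.423376
t=6: π = [0.2936, 0.2719, 0.2416, 0.1929], E[r] = 1.0002, γ^t·E[r] = 0.117667, running G = 2.541043
t=7: π = [0.2935, 0.2719, 0.2416, 0.1929], E[r] = 1.0005, γ^t·E[r] = 0.082399, running G = 2.623442

G = 2.6234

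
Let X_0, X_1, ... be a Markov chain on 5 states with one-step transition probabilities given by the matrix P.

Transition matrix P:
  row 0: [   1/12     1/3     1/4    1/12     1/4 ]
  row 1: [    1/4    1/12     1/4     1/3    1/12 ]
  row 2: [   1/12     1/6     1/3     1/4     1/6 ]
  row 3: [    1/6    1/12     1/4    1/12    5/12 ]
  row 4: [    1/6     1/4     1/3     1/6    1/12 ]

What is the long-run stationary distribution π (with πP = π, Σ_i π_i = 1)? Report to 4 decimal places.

π = [0.1451, 0.1764, 0.2905, 0.1922, 0.1958]

Balance equations π_j = Σ_i π_i·P[i][j]:
  π_0 = 1/12·π_0 + 1/4·π_1 + 1/12·π_2 + 1/6·π_3 + 1/6·π_4
  π_1 = 1/3·π_0 + 1/12·π_1 + 1/6·π_2 + 1/12·π_3 + 1/4·π_4
  π_2 = 1/4·π_0 + 1/4·π_1 + 1/3·π_2 + 1/4·π_3 + 1/3·π_4
  π_3 = 1/12·π_0 + 1/3·π_1 + 1/4·π_2 + 1/12·π_3 + 1/6·π_4
  normalize: π_0 + π_1 + π_2 + π_3 + π_4 = 1
Solving the linear system gives exactly π = [4148/28593, 5045/28593, 923/3177, 5495/28593, 622/3177].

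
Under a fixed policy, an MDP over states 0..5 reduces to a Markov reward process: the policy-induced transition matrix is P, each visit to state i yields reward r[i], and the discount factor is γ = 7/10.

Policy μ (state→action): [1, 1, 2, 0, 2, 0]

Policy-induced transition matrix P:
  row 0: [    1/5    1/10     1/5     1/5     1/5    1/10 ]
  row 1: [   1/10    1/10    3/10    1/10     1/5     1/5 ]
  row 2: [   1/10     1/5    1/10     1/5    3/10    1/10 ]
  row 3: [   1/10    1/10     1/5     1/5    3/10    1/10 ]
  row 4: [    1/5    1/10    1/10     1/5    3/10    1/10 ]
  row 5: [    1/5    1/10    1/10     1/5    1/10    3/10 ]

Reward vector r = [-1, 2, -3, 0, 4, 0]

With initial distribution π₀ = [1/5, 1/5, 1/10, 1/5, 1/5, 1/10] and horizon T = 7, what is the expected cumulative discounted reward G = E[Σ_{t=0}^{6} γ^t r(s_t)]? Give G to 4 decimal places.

G = 1.8466

t=0: π = [0.2000, 0.2000, 0.1000, 0.2000, 0.2000, 0.1000], E[r] = 0.7000, γ^t·E[r] = 0.700000, running G = 0.700000
t=1: π = [0.1500, 0.1100, 0.1800, 0.1800, 0.2400, 0.1400], E[r] = 0.4900, γ^t·E[r] = 0.343000, running G = 1.043000
t=2: π = [0.1530, 0.1180, 0.1550, 0.1890, 0.2460, 0.1390], E[r] = 0.6020, γ^t·E[r] = 0.294980, running G = 1.337980
t=3: π = [0.1538, 0.1155, 0.1578, 0.1882, 0.2451, 0.1396], E[r] = 0.5842, γ^t·E[r] = 0.200381, running G = 1.538361
t=4: π = [0.1539, 0.1158, 0.1573, 0.1885, 0.2452, 0.1395], E[r] = 0.5864, γ^t·E[r] = 0.140797, running G = 1.679158
t=5: π = [0.1538, 0.1157, 0.1574, 0.1884, 0.2451, 0.1395], E[r] = 0.5860, γ^t·E[r] = 0.098494, running G = 1.777651
t=6: π = [0.1538, 0.1157, 0.1574, 0.1884, 0.2451, 0.1395], E[r] = 0.5861, γ^t·E[r] = 0.068955, running G = 1.846606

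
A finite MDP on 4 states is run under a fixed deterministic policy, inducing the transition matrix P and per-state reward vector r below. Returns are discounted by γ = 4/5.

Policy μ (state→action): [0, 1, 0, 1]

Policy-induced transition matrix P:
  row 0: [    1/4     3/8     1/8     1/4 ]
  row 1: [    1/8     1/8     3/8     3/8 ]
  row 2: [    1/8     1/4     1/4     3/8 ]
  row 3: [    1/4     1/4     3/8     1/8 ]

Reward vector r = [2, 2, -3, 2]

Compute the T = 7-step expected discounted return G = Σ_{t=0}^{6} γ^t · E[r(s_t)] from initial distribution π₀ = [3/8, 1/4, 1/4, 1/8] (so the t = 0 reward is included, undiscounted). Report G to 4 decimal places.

G = 2.4939

t=0: π = [0.3750, 0.2500, 0.2500, 0.1250], E[r] = 0.7500, γ^t·E[r] = 0.750000, running G = 0.750000
t=1: π = [0.1875, 0.2656, 0.2500, 0.2969], E[r] = 0.7500, γ^t·E[r] = 0.600000, running G = 1.350000
t=2: π = [0.1855, 0.2402, 0.2969, 0.2773], E[r] = 0.5156, γ^t·E[r] = 0.330000, running G = 1.680000
t=3: π = [0.1829, 0.2432, 0.2915, 0.2825], E[r] = 0.5425, γ^t·E[r] = 0.277750, running G = 1.957750
t=4: π = [0.1832, 0.2425, 0.2928, 0.2815], E[r] = 0.5358, γ^t·E[r] = 0.219450, running G = 2.177200
t=5: π = [0.1831, 0.2426, 0.2926, 0.2817], E[r] = 0.5370, γ^t·E[r] = 0.175960, running G = 2.353160
t=6: π = [0.1831, 0.2426, 0.2927, 0.2817], E[r] = 0.5367, γ^t·E[r] = 0.140702, running G = 2.493862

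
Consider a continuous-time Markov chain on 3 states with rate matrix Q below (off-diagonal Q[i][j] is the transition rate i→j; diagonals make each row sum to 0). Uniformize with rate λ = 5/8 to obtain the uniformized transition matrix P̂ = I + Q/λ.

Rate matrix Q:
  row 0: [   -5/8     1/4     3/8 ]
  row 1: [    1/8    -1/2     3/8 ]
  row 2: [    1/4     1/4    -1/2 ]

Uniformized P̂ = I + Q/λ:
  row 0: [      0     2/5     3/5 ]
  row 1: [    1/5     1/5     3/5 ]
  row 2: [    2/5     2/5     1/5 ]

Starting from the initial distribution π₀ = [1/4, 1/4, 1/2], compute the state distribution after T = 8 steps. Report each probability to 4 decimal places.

π = [0.2380, 0.3333, 0.4286]

t=0: π = [0.2500, 0.2500, 0.5000]
t=1: π = [0.2500, 0.3500, 0.4000]
t=2: π = [0.2300, 0.3300, 0.4400]
t=3: π = [0.2420, 0.3340, 0.4240]
t=4: π = [0.2364, 0.3332, 0.4304]
t=5: π = [0.2388, 0.3334, 0.4278]
t=6: π = [0.2378, 0.3333, 0.4289]
t=7: π = [0.2382, 0.3333, 0.4285]
t=8: π = [0.2380, 0.3333, 0.4286]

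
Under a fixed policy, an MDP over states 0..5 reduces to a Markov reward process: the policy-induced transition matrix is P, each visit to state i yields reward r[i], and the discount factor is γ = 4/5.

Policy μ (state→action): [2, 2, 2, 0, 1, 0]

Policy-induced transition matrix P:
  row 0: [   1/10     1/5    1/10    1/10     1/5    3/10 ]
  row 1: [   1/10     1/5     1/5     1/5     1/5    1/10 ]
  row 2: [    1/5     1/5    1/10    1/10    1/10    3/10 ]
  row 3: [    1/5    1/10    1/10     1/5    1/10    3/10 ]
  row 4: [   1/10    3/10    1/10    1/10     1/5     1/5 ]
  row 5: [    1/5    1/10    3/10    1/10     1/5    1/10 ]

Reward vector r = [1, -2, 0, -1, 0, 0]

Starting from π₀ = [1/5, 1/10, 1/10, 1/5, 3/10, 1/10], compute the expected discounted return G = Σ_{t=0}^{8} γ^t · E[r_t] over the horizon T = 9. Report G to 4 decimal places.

t=0: π = [0.2000, 0.1000, 0.1000, 0.2000, 0.3000, 0.1000], E[r] = -0.2000, γ^t·E[r] = -0.200000, running G = -0.200000
t=1: π = [0.1400, 0.2000, 0.1300, 0.1300, 0.1700, 0.2300], E[r] = -0.3900, γ^t·E[r] = -0.312000, running G = -0.512000
t=2: π = [0.1490, 0.1810, 0.1660, 0.1330, 0.1740, 0.1970], E[r] = -0.3460, γ^t·E[r] = -0.221440, running G = -0.733440
t=3: π = [0.1496, 0.1844, 0.1575, 0.1314, 0.1701, 0.2070], E[r] = -0.3506, γ^t·E[r] = -0.179507, running G = -0.912947
t=4: π = [0.1496, 0.1832, 0.1598, 0.1316, 0.1711, 0.2047], E[r] = -0.3483, γ^t·E[r] = -0.142676, running G = -1.055623
t=5: π = [0.1496, 0.1835, 0.1593, 0.1315, 0.1709, 0.2053], E[r] = -0.3488, γ^t·E[r] = -0.114303, running G = -1.169926
t=6: π = [0.1496, 0.1834, 0.1594, 0.1315, 0.1709, 0.2052], E[r] = -0.3487, γ^t·E[r] = -0.091411, running G = -1.261337
t=7: π = [0.1496, 0.1834, 0.1594, 0.1315, 0.1709, 0.2052], E[r] = -0.3487, γ^t·E[r] = -0.073136, running G = -1.334473
t=8: π = [0.1496, 0.1834, 0.1594, 0.1315, 0.1709, 0.2052], E[r] = -0.3487, γ^t·E[r] = -0.058507, running G = -1.392981

G = -1.3930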